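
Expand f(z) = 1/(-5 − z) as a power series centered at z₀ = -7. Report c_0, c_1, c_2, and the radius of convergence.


Let w = z − z₀, so z = z₀ + w.
Then -5 − z = -5 − (z₀ + w) = (-5 − z₀) − w = 2 − w.
f(z) = 1/(2 − w) = (1/(2)) · 1/(1 − w/(2)) = Σ_{n≥0} w^n / (2)^(n+1).
So c_n = 1/(2)^(n+1):
  c_0 = 1/(2)^1 = 1/2.
  c_1 = 1/(2)^2 = 1/4.
  c_2 = 1/(2)^3 = 1/8.
The series is valid for |w/d| < 1, i.e. |z − z₀| < |d|.
Radius of convergence: R = |-5 − z₀| = |2| = 2 (distance from z₀ to the singularity z = -5).

c_0 = 1/2, c_1 = 1/4, c_2 = 1/8; R = 2.


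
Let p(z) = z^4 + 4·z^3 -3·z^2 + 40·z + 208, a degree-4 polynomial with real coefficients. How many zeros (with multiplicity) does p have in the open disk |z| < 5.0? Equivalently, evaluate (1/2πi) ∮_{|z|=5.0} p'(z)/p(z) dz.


The zeros of p are: (2 + 3i), (2 - 3i), -4, -4.
Their magnitudes are: 3.606, 3.606, 4, 4.
Zeros with |z| < R = 5.0: (2 + 3i), (2 - 3i), -4, -4.
Count = 4.
By the argument principle, (1/2πi) ∮_{|z|=R} p'(z)/p(z) dz equals exactly this count.

Number of zeros inside |z| < 5.0: 4.


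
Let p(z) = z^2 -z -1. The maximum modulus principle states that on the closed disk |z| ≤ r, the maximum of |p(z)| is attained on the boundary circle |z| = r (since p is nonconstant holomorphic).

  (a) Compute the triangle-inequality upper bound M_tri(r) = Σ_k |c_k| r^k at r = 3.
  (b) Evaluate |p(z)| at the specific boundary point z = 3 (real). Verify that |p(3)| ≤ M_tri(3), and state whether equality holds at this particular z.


Coefficients: c_0 = -1, c_1 = -1, c_2 = 1. Radius r = 3.
Part (a). Triangle bound: M_tri(r) = Σ_k |c_k| r^k
  = |-1|·3^0 + |-1|·3^1 + |1|·3^2
  = 1 + 3 + 9 = 13.
This bounds M(r) := max_{|z|=r} |p(z)| from above; equality holds iff all terms c_k z^k can be made to align in phase at a single z on |z|=r.
Part (b). At z = 3 (real, on the circle |z| = r):
  p(3) = (-1)·3^0 + (-1)·3^1 + (1)·3^2 = 5.
  |p(3)| = 5.
Check: |p(3)| = 5 ≤ 13 = M_tri(3). ✓ Equality does not hold at z = 3 (the coefficients have mixed signs, so the terms do not all align in phase there).

M_tri(3) = 13; |p(3)| = 5; equality at z=3: no.


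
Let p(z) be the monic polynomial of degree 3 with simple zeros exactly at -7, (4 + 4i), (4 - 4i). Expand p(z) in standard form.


The polynomial is p(z) = ∏_{α ∈ S} (z − α), where S = {-7, (4 + 4i), (4 - 4i)}.
Expanding the product yields: p(z) = z^3 -z^2 -24·z + 224.
Note conjugate pairs combine to real quadratics: (z − (4+4i))(z − (4−4i)) = z² − 8z + 32.
The resulting polynomial has degree 3 and real coefficients as required.

p(z) = z^3 -z^2 -24·z + 224.


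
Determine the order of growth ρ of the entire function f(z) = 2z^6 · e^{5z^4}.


M(r) = max_{|z|=r} |2|·|z|^6·|e^{5z^4}| = 2·r^6 · e^{5r^4} (the factors attain their maxima compatibly on |z|=r). Then log M(r) = log 2 + 6·log r + 5r^4, dominated by the last term, so log log M(r) ~ 4·log r. The polynomial factor 2z^6 contributes only a log r term and does not affect the order. ρ = 4.
Therefore ρ = 4.

Order ρ = 4.


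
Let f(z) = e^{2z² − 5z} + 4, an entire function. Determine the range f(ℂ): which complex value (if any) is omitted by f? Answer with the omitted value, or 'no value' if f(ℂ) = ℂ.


Little Picard bounds the complement of f(ℂ) to at most one point.
The exponent g(z) = 2z² − 5z is a nonconstant polynomial, hence surjective onto ℂ. So e^{g(z)} takes every value in {e^w : w ∈ ℂ} = ℂ ∖ {0}. Adding 4 shifts the range to ℂ ∖ {4}. f omits exactly 4.

Omitted value: 4.


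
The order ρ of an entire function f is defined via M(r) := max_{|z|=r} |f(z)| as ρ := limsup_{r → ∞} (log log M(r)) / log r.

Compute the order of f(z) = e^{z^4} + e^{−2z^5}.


Each summand is entire of order 4 and 5 respectively (as in the single-exponential case). The order of a sum is at most the max of the orders, so ρ ≤ 5. For the lower bound: on |z|=r choose arg z so that -2z^5 is real positive; then |e^{-2z^5}| = e^{2r^5} while |e^{1z^4}| ≤ e^{1r^4} = o(e^{2r^5}). So |f| ≥ e^{2r^5}(1 − o(1)) and ρ ≥ 5. Hence ρ = max(4, 5) = 5.
Therefore ρ = 5.

Order ρ = 5.


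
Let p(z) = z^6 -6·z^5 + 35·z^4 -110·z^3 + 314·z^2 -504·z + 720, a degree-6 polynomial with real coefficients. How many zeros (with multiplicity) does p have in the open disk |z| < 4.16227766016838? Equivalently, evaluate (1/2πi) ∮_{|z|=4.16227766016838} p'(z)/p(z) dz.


The zeros of p are: (0 + 3i), (0 - 3i), (1 + 3i), (1 - 3i), (2 + 2i), (2 - 2i).
Their magnitudes are: 3, 3, 3.162, 3.162, 2.828, 2.828.
Zeros with |z| < R = 4.16227766016838: (0 + 3i), (0 - 3i), (1 + 3i), (1 - 3i), (2 + 2i), (2 - 2i).
Count = 6.
By the argument principle, (1/2πi) ∮_{|z|=R} p'(z)/p(z) dz equals exactly this count.

Number of zeros inside |z| < 4.16227766016838: 6.


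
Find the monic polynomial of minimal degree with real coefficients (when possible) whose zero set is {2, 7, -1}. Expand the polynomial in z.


The polynomial is p(z) = ∏_{α ∈ S} (z − α), where S = {2, 7, -1}.
Expanding the product yields: p(z) = z^3 -8·z^2 + 5·z + 14.
The resulting polynomial has degree 3 and real coefficients as required.

p(z) = z^3 -8·z^2 + 5·z + 14.


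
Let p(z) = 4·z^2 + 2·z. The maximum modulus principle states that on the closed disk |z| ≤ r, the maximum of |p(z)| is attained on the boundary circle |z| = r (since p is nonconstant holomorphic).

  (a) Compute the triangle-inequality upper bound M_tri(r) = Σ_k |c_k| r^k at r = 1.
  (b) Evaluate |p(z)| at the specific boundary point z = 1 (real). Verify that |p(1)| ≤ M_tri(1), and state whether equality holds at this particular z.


Coefficients: c_0 = 0, c_1 = 2, c_2 = 4. Radius r = 1.
Part (a). Triangle bound: M_tri(r) = Σ_k |c_k| r^k
  = |0|·1^0 + |2|·1^1 + |4|·1^2
  = 0 + 2 + 4 = 6.
This bounds M(r) := max_{|z|=r} |p(z)| from above; equality holds iff all terms c_k z^k can be made to align in phase at a single z on |z|=r.
Part (b). At z = 1 (real, on the circle |z| = r):
  p(1) = (0)·1^0 + (2)·1^1 + (4)·1^2 = 6.
  |p(1)| = 6.
Since all nonzero coefficients share the same sign, |p(1)| = 6 = M_tri(1); the triangle bound is attained at z = 1, so in fact M(r) = 6.

M_tri(1) = 6; |p(1)| = 6; equality at z=1: yes.


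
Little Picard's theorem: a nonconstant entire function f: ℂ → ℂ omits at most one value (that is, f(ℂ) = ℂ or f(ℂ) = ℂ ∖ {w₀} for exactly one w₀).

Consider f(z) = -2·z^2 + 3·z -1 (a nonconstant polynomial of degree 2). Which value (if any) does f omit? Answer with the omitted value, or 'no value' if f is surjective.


Little Picard bounds the complement of f(ℂ) to at most one point.
For every w ∈ ℂ, the equation p(z) − w = 0 is a nonconstant polynomial in z and hence has at least one root by the fundamental theorem of algebra. So p is surjective onto ℂ, omitting no value.

Omitted value: no value.


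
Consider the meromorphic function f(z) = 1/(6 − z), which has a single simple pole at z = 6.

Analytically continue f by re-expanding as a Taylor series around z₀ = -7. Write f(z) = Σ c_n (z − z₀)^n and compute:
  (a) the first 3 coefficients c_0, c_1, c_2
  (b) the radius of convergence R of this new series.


Let w = z − z₀, so z = z₀ + w.
Then 6 − z = 6 − (z₀ + w) = (6 − z₀) − w = 13 − w.
f(z) = 1/(13 − w) = (1/(13)) · 1/(1 − w/(13)) = Σ_{n≥0} w^n / (13)^(n+1).
So c_n = 1/(13)^(n+1):
  c_0 = 1/(13)^1 = 1/13.
  c_1 = 1/(13)^2 = 1/169.
  c_2 = 1/(13)^3 = 1/2197.
The series is valid for |w/d| < 1, i.e. |z − z₀| < |d|.
Radius of convergence: R = |6 − z₀| = |13| = 13 (distance from z₀ to the singularity z = 6).

c_0 = 1/13, c_1 = 1/169, c_2 = 1/2197; R = 13.


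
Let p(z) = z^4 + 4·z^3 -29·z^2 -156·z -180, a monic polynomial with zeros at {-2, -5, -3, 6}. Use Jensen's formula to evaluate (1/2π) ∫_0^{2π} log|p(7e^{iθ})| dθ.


Zeros: -5, -3, -2, 6; r = 7.
Inside |z| < r: -5, -3, -2, 6. Outside (|z| ≥ r): ∅.
p(0) = -180, so log|p(0)| = log(180) = 5.1930.
Apply Jensen: I(r) = log|p(0)| + Σ_k log(r/|z_k|), summed over zeros inside |z| < r.
  log(r/|z_k|) for z_k = -2: log(7/2) = 1.2528
  log(r/|z_k|) for z_k = -5: log(7/5) = 0.3365
  log(r/|z_k|) for z_k = -3: log(7/3) = 0.8473
  log(r/|z_k|) for z_k = 6: log(7/6) = 0.1542
Sum over inside zeros: 2.5907.
I(r) = log|p(0)| + (inside sum) = 5.1930 + 2.5907 = 7.7836.
Closed form (all zeros inside, monic): I(r) = n·log(r) = 4·log(7) = 7.7836. ✓

I(r) ≈ 7.7836.


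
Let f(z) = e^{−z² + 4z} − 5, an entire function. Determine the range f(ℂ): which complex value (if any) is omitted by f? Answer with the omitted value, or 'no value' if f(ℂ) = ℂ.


Little Picard bounds the complement of f(ℂ) to at most one point.
The exponent g(z) = −z² + 4z is a nonconstant polynomial, hence surjective onto ℂ. So e^{g(z)} takes every value in {e^w : w ∈ ℂ} = ℂ ∖ {0}. Adding -5 shifts the range to ℂ ∖ {-5}. f omits exactly -5.

Omitted value: -5.


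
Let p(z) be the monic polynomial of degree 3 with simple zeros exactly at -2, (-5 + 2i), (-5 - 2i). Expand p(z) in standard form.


The polynomial is p(z) = ∏_{α ∈ S} (z − α), where S = {-2, (-5 + 2i), (-5 - 2i)}.
Expanding the product yields: p(z) = z^3 + 12·z^2 + 49·z + 58.
Note conjugate pairs combine to real quadratics: (z − (-5+2i))(z − (-5−2i)) = z² + 10z + 29.
The resulting polynomial has degree 3 and real coefficients as required.

p(z) = z^3 + 12·z^2 + 49·z + 58.


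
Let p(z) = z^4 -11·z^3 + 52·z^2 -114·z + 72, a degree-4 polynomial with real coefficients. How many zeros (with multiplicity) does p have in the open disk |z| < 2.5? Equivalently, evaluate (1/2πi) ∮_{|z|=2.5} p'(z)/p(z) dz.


The zeros of p are: 1, 4, (3 + 3i), (3 - 3i).
Their magnitudes are: 1, 4, 4.243, 4.243.
Zeros with |z| < R = 2.5: 1.
Count = 1.
By the argument principle, (1/2πi) ∮_{|z|=R} p'(z)/p(z) dz equals exactly this count.

Number of zeros inside |z| < 2.5: 1.


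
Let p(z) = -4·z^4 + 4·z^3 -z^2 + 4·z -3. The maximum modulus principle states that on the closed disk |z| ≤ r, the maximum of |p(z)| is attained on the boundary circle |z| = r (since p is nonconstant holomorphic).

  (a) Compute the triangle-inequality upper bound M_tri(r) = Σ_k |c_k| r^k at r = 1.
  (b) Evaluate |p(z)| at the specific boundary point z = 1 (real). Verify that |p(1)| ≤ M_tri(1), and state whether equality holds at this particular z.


Coefficients: c_0 = -3, c_1 = 4, c_2 = -1, c_3 = 4, c_4 = -4. Radius r = 1.
Part (a). Triangle bound: M_tri(r) = Σ_k |c_k| r^k
  = |-3|·1^0 + |4|·1^1 + |-1|·1^2 + |4|·1^3 + |-4|·1^4
  = 3 + 4 + 1 + 4 + 4 = 16.
This bounds M(r) := max_{|z|=r} |p(z)| from above; equality holds iff all terms c_k z^k can be made to align in phase at a single z on |z|=r.
Part (b). At z = 1 (real, on the circle |z| = r):
  p(1) = (-3)·1^0 + (4)·1^1 + (-1)·1^2 + (4)·1^3 + (-4)·1^4 = 0.
  |p(1)| = 0.
Check: |p(1)| = 0 ≤ 16 = M_tri(1). ✓ Equality does not hold at z = 1 (the coefficients have mixed signs, so the terms do not all align in phase there).

M_tri(1) = 16; |p(1)| = 0; equality at z=1: no.


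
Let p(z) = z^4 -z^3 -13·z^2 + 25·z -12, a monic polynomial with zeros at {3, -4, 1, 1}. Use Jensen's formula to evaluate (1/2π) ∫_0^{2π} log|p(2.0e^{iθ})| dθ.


Zeros: -4, 1, 1, 3; r = 2.0.
Inside |z| < r: 1, 1. Outside (|z| ≥ r): -4, 3.
p(0) = -12, so log|p(0)| = log(12) = 2.4849.
Apply Jensen: I(r) = log|p(0)| + Σ_k log(r/|z_k|), summed over zeros inside |z| < r.
  log(r/|z_k|) for z_k = 1: log(2.0/1) = 0.6931
  log(r/|z_k|) for z_k = 1: log(2.0/1) = 0.6931
  Outside zeros (-4, 3) contribute nothing to the Jensen sum.
Sum over inside zeros: 1.3863.
I(r) = log|p(0)| + (inside sum) = 2.4849 + 1.3863 = 3.8712.
Note: since some zeros are outside |z| ≤ r, the simplified n·log(r) form does NOT apply — only the inside zeros contribute.

I(r) ≈ 3.8712.


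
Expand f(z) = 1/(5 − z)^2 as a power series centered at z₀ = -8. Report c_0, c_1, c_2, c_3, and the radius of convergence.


Let w = z − z₀, so z = z₀ + w.
Then 5 − z = 5 − (z₀ + w) = (5 − z₀) − w = 13 − w.
f(z) = 1/(13 − w)^2 = (1/(13)^2) · (1 − w/(13))^{−2}.
By the binomial series (1−u)^{−2} = Σ_{n≥0} C(n+1, 1) u^n for |u|<1, with u = w/(13):
  c_n = C(n+1, 1) / (13)^(n+2).
  c_0 = 1/(13)^2 = 1/169.
  c_1 = 2/(13)^3 = 2/2197.
  c_2 = 3/(13)^4 = 3/28561.
  c_3 = 4/(13)^5 = 4/371293.
The series is valid for |w/d| < 1, i.e. |z − z₀| < |d|.
Radius of convergence: R = |5 − z₀| = |13| = 13 (distance from z₀ to the singularity z = 5).

c_0 = 1/169, c_1 = 2/2197, c_2 = 3/28561, c_3 = 4/371293; R = 13.


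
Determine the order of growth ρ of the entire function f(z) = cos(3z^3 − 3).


Write cos(w) = (e^{iw} ± e^{−iw})/(2 or 2i), so |cos(w)| ≤ e^{|w|}. With w = 3z^3 − 3, |w| ≤ 3r^3 + 3 on |z|=r, giving M(r) ≤ e^{3r^3 + 3} and ρ ≤ 3. For the lower bound, choose z on |z|=r with 3z^3 purely imaginary of modulus 3r^3; then |cos(3z^3 − 3)| grows like e^{3r^3}/2, so ρ ≥ 3. Hence ρ = 3.
Therefore ρ = 3.

Order ρ = 3.


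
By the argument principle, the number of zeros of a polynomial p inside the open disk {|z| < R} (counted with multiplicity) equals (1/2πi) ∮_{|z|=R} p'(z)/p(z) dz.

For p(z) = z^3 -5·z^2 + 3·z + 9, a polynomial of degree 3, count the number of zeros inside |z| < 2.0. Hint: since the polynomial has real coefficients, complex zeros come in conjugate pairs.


The zeros of p are: 3, -1, 3.
Their magnitudes are: 3, 1, 3.
Zeros with |z| < R = 2.0: -1.
Count = 1.
By the argument principle, (1/2πi) ∮_{|z|=R} p'(z)/p(z) dz equals exactly this count.

Number of zeros inside |z| < 2.0: 1.


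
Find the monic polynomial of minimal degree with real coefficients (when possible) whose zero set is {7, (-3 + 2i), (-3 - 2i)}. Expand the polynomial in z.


The polynomial is p(z) = ∏_{α ∈ S} (z − α), where S = {7, (-3 + 2i), (-3 - 2i)}.
Expanding the product yields: p(z) = z^3 -z^2 -29·z -91.
Note conjugate pairs combine to real quadratics: (z − (-3+2i))(z − (-3−2i)) = z² + 6z + 13.
The resulting polynomial has degree 3 and real coefficients as required.

p(z) = z^3 -z^2 -29·z -91.


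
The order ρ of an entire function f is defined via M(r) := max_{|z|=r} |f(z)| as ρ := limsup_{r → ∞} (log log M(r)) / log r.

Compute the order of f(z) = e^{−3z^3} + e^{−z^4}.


Each summand is entire of order 3 and 4 respectively (as in the single-exponential case). The order of a sum is at most the max of the orders, so ρ ≤ 4. For the lower bound: on |z|=r choose arg z so that -1z^4 is real positive; then |e^{-1z^4}| = e^{1r^4} while |e^{-3z^3}| ≤ e^{3r^3} = o(e^{1r^4}). So |f| ≥ e^{1r^4}(1 − o(1)) and ρ ≥ 4. Hence ρ = max(3, 4) = 4.
Therefore ρ = 4.

Order ρ = 4.


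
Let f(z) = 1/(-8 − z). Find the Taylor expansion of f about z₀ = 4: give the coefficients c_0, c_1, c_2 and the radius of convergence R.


Let w = z − z₀, so z = z₀ + w.
Then -8 − z = -8 − (z₀ + w) = (-8 − z₀) − w = -12 − w.
f(z) = 1/(-12 − w) = (1/(-12)) · 1/(1 − w/(-12)) = Σ_{n≥0} w^n / (-12)^(n+1).
So c_n = 1/(-12)^(n+1):
  c_0 = 1/(-12)^1 = -1/12.
  c_1 = 1/(-12)^2 = 1/144.
  c_2 = 1/(-12)^3 = -1/1728.
The series is valid for |w/d| < 1, i.e. |z − z₀| < |d|.
Radius of convergence: R = |-8 − z₀| = |-12| = 12 (distance from z₀ to the singularity z = -8).

c_0 = -1/12, c_1 = 1/144, c_2 = -1/1728; R = 12.


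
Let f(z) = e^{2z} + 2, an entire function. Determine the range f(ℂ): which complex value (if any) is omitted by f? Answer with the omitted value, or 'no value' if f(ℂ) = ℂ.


Little Picard bounds the complement of f(ℂ) to at most one point.
e^{2z} is never zero on ℂ, so 1·e^{2z} takes every value in ℂ ∖ {0}. Adding 2 shifts the range to ℂ ∖ {2}. Thus f omits exactly the value 2.

Omitted value: 2.


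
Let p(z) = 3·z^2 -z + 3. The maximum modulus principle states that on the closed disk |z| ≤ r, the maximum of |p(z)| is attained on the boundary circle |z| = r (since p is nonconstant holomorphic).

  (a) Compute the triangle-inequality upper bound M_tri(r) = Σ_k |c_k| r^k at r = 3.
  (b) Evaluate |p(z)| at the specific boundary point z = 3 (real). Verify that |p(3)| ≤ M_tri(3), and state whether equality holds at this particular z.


Coefficients: c_0 = 3, c_1 = -1, c_2 = 3. Radius r = 3.
Part (a). Triangle bound: M_tri(r) = Σ_k |c_k| r^k
  = |3|·3^0 + |-1|·3^1 + |3|·3^2
  = 3 + 3 + 27 = 33.
This bounds M(r) := max_{|z|=r} |p(z)| from above; equality holds iff all terms c_k z^k can be made to align in phase at a single z on |z|=r.
Part (b). At z = 3 (real, on the circle |z| = r):
  p(3) = (3)·3^0 + (-1)·3^1 + (3)·3^2 = 27.
  |p(3)| = 27.
Check: |p(3)| = 27 ≤ 33 = M_tri(3). ✓ Equality does not hold at z = 3 (the coefficients have mixed signs, so the terms do not all align in phase there).

M_tri(3) = 33; |p(3)| = 27; equality at z=3: no.


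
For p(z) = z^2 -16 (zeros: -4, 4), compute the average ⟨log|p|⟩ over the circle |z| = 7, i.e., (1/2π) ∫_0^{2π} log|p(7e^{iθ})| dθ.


Zeros: -4, 4; r = 7.
Inside |z| < r: -4, 4. Outside (|z| ≥ r): ∅.
p(0) = -16, so log|p(0)| = log(16) = 2.7726.
Apply Jensen: I(r) = log|p(0)| + Σ_k log(r/|z_k|), summed over zeros inside |z| < r.
  log(r/|z_k|) for z_k = -4: log(7/4) = 0.5596
  log(r/|z_k|) for z_k = 4: log(7/4) = 0.5596
Sum over inside zeros: 1.1192.
I(r) = log|p(0)| + (inside sum) = 2.7726 + 1.1192 = 3.8918.
Closed form (all zeros inside, monic): I(r) = n·log(r) = 2·log(7) = 3.8918. ✓

I(r) ≈ 3.8918.


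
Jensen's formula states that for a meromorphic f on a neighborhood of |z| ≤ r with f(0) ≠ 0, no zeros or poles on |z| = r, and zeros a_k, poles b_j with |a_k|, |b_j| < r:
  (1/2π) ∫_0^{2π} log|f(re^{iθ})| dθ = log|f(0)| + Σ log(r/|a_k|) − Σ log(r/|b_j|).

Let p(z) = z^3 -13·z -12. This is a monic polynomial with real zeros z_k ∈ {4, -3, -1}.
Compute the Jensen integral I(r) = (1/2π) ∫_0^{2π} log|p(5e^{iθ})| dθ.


Zeros: -3, -1, 4; r = 5.
Inside |z| < r: -3, -1, 4. Outside (|z| ≥ r): ∅.
p(0) = -12, so log|p(0)| = log(12) = 2.4849.
Apply Jensen: I(r) = log|p(0)| + Σ_k log(r/|z_k|), summed over zeros inside |z| < r.
  log(r/|z_k|) for z_k = 4: log(5/4) = 0.2231
  log(r/|z_k|) for z_k = -3: log(5/3) = 0.5108
  log(r/|z_k|) for z_k = -1: log(5/1) = 1.6094
Sum over inside zeros: 2.3434.
I(r) = log|p(0)| + (inside sum) = 2.4849 + 2.3434 = 4.8283.
Closed form (all zeros inside, monic): I(r) = n·log(r) = 3·log(5) = 4.8283. ✓

I(r) ≈ 4.8283.


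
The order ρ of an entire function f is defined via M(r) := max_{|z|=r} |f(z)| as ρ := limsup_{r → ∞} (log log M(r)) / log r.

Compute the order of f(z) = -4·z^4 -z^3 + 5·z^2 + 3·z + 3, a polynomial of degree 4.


|f(z)| ≤ Σ|c_k|·r^k = O(r^4) as r → ∞. Polynomial growth is O(e^{r^ε}) for every ε > 0 (since r^4/e^{r^ε} → 0), so ρ ≤ ε for all ε > 0, i.e. ρ = 0. Every nonconstant polynomial has order 0.
Therefore ρ = 0.

Order ρ = 0.


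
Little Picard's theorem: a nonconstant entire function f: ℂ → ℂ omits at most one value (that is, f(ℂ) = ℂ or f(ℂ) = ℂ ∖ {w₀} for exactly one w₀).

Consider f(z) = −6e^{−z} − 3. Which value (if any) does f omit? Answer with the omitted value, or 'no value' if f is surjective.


Little Picard bounds the complement of f(ℂ) to at most one point.
e^{−z} is never zero on ℂ, so -6·e^{−z} takes every value in ℂ ∖ {0}. Adding -3 shifts the range to ℂ ∖ {-3}. Thus f omits exactly the value -3.

Omitted value: -3.


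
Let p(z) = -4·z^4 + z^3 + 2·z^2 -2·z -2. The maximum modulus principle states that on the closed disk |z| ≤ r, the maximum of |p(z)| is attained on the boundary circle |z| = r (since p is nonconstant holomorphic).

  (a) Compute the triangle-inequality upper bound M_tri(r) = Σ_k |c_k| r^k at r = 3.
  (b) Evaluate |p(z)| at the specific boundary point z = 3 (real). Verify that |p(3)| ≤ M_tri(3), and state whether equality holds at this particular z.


Coefficients: c_0 = -2, c_1 = -2, c_2 = 2, c_3 = 1, c_4 = -4. Radius r = 3.
Part (a). Triangle bound: M_tri(r) = Σ_k |c_k| r^k
  = |-2|·3^0 + |-2|·3^1 + |2|·3^2 + |1|·3^3 + |-4|·3^4
  = 2 + 6 + 18 + 27 + 324 = 377.
This bounds M(r) := max_{|z|=r} |p(z)| from above; equality holds iff all terms c_k z^k can be made to align in phase at a single z on |z|=r.
Part (b). At z = 3 (real, on the circle |z| = r):
  p(3) = (-2)·3^0 + (-2)·3^1 + (2)·3^2 + (1)·3^3 + (-4)·3^4 = -287.
  |p(3)| = 287.
Check: |p(3)| = 287 ≤ 377 = M_tri(3). ✓ Equality does not hold at z = 3 (the coefficients have mixed signs, so the terms do not all align in phase there).

M_tri(3) = 377; |p(3)| = 287; equality at z=3: no.


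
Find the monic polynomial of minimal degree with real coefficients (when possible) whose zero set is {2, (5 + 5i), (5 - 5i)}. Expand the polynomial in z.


The polynomial is p(z) = ∏_{α ∈ S} (z − α), where S = {2, (5 + 5i), (5 - 5i)}.
Expanding the product yields: p(z) = z^3 -12·z^2 + 70·z -100.
Note conjugate pairs combine to real quadratics: (z − (5+5i))(z − (5−5i)) = z² − 10z + 50.
The resulting polynomial has degree 3 and real coefficients as required.

p(z) = z^3 -12·z^2 + 70·z -100.


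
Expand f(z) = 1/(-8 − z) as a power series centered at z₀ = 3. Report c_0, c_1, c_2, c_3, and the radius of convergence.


Let w = z − z₀, so z = z₀ + w.
Then -8 − z = -8 − (z₀ + w) = (-8 − z₀) − w = -11 − w.
f(z) = 1/(-11 − w) = (1/(-11)) · 1/(1 − w/(-11)) = Σ_{n≥0} w^n / (-11)^(n+1).
So c_n = 1/(-11)^(n+1):
  c_0 = 1/(-11)^1 = -1/11.
  c_1 = 1/(-11)^2 = 1/121.
  c_2 = 1/(-11)^3 = -1/1331.
  c_3 = 1/(-11)^4 = 1/14641.
The series is valid for |w/d| < 1, i.e. |z − z₀| < |d|.
Radius of convergence: R = |-8 − z₀| = |-11| = 11 (distance from z₀ to the singularity z = -8).

c_0 = -1/11, c_1 = 1/121, c_2 = -1/1331, c_3 = 1/14641; R = 11.


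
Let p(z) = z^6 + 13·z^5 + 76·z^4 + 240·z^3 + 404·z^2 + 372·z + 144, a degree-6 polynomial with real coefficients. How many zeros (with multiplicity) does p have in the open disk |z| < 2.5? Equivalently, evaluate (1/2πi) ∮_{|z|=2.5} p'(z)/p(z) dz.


The zeros of p are: (-3 + 3i), (-3 - 3i), (-1 + 1i), (-1 - 1i), -1, -4.
Their magnitudes are: 4.243, 4.243, 1.414, 1.414, 1, 4.
Zeros with |z| < R = 2.5: (-1 + 1i), (-1 - 1i), -1.
Count = 3.
By the argument principle, (1/2πi) ∮_{|z|=R} p'(z)/p(z) dz equals exactly this count.

Number of zeros inside |z| < 2.5: 3.


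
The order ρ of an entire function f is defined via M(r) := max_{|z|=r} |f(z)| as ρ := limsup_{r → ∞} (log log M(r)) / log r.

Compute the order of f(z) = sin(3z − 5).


sin(w) is a linear combination of e^{iw} and e^{−iw} (or e^w, e^{−w} in the hyperbolic case), so |sin(w)| ≤ e^{|w|}. With w = 3z − 5, |w| ≤ 3|z| + 5 = 3r + 5 on |z| = r, giving M(r) ≤ e^{3r + 5}, so ρ ≤ 1. On a suitable ray (z = it for sin/cos; z = t for sinh/cosh, t real → ∞), |sin(3z − 5)| grows like e^{3|t|}/2, so ρ ≥ 1. Hence ρ = 1.
Therefore ρ = 1.

Order ρ = 1.


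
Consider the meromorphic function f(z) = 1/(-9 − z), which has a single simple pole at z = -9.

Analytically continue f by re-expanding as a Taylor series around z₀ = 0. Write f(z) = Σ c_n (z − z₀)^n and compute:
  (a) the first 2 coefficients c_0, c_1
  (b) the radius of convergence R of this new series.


Let w = z − z₀, so z = z₀ + w.
Then -9 − z = -9 − (z₀ + w) = (-9 − z₀) − w = -9 − w.
f(z) = 1/(-9 − w) = (1/(-9)) · 1/(1 − w/(-9)) = Σ_{n≥0} w^n / (-9)^(n+1).
So c_n = 1/(-9)^(n+1):
  c_0 = 1/(-9)^1 = -1/9.
  c_1 = 1/(-9)^2 = 1/81.
The series is valid for |w/d| < 1, i.e. |z − z₀| < |d|.
Radius of convergence: R = |-9 − z₀| = |-9| = 9 (distance from z₀ to the singularity z = -9).

c_0 = -1/9, c_1 = 1/81; R = 9.


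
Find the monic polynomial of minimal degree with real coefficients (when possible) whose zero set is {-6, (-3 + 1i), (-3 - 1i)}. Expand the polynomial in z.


The polynomial is p(z) = ∏_{α ∈ S} (z − α), where S = {-6, (-3 + 1i), (-3 - 1i)}.
Expanding the product yields: p(z) = z^3 + 12·z^2 + 46·z + 60.
Note conjugate pairs combine to real quadratics: (z − (-3+1i))(z − (-3−1i)) = z² + 6z + 10.
The resulting polynomial has degree 3 and real coefficients as required.

p(z) = z^3 + 12·z^2 + 46·z + 60.


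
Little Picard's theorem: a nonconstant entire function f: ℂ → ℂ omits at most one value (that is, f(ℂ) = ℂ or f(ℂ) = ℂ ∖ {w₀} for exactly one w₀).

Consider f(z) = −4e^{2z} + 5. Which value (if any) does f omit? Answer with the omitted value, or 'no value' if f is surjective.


Little Picard bounds the complement of f(ℂ) to at most one point.
e^{2z} is never zero on ℂ, so -4·e^{2z} takes every value in ℂ ∖ {0}. Adding 5 shifts the range to ℂ ∖ {5}. Thus f omits exactly the value 5.

Omitted value: 5.


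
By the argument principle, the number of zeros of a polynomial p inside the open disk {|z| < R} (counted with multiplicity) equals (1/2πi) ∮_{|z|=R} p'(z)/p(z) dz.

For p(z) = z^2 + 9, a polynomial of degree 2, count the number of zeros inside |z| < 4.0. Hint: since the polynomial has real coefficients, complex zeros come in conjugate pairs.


The zeros of p are: (0 + 3i), (0 - 3i).
Their magnitudes are: 3, 3.
Zeros with |z| < R = 4.0: (0 + 3i), (0 - 3i).
Count = 2.
By the argument principle, (1/2πi) ∮_{|z|=R} p'(z)/p(z) dz equals exactly this count.

Number of zeros inside |z| < 4.0: 2.


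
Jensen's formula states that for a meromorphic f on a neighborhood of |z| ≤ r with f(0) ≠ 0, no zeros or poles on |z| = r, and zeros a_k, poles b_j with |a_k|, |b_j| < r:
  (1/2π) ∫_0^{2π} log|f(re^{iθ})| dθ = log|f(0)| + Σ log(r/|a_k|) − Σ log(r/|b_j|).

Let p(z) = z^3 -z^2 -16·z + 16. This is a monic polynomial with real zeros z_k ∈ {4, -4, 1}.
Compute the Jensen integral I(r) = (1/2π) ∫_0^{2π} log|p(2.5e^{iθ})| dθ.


Zeros: -4, 1, 4; r = 2.5.
Inside |z| < r: 1. Outside (|z| ≥ r): -4, 4.
p(0) = 16, so log|p(0)| = log(16) = 2.7726.
Apply Jensen: I(r) = log|p(0)| + Σ_k log(r/|z_k|), summed over zeros inside |z| < r.
  log(r/|z_k|) for z_k = 1: log(2.5/1) = 0.9163
  Outside zeros (-4, 4) contribute nothing to the Jensen sum.
Sum over inside zeros: 0.9163.
I(r) = log|p(0)| + (inside sum) = 2.7726 + 0.9163 = 3.6889.
Note: since some zeros are outside |z| ≤ r, the simplified n·log(r) form does NOT apply — only the inside zeros contribute.

I(r) ≈ 3.6889.


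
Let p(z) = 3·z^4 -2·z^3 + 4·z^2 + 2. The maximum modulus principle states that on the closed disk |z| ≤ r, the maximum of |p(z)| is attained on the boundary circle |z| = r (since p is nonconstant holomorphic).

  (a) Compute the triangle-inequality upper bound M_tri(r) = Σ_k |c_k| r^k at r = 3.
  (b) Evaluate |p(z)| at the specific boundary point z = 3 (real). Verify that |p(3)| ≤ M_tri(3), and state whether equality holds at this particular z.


Coefficients: c_0 = 2, c_1 = 0, c_2 = 4, c_3 = -2, c_4 = 3. Radius r = 3.
Part (a). Triangle bound: M_tri(r) = Σ_k |c_k| r^k
  = |2|·3^0 + |0|·3^1 + |4|·3^2 + |-2|·3^3 + |3|·3^4
  = 2 + 0 + 36 + 54 + 243 = 335.
This bounds M(r) := max_{|z|=r} |p(z)| from above; equality holds iff all terms c_k z^k can be made to align in phase at a single z on |z|=r.
Part (b). At z = 3 (real, on the circle |z| = r):
  p(3) = (2)·3^0 + (0)·3^1 + (4)·3^2 + (-2)·3^3 + (3)·3^4 = 227.
  |p(3)| = 227.
Check: |p(3)| = 227 ≤ 335 = M_tri(3). ✓ Equality does not hold at z = 3 (the coefficients have mixed signs, so the terms do not all align in phase there).

M_tri(3) = 335; |p(3)| = 227; equality at z=3: no.


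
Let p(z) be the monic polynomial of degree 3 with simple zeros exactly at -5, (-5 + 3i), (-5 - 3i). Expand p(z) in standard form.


The polynomial is p(z) = ∏_{α ∈ S} (z − α), where S = {-5, (-5 + 3i), (-5 - 3i)}.
Expanding the product yields: p(z) = z^3 + 15·z^2 + 84·z + 170.
Note conjugate pairs combine to real quadratics: (z − (-5+3i))(z − (-5−3i)) = z² + 10z + 34.
The resulting polynomial has degree 3 and real coefficients as required.

p(z) = z^3 + 15·z^2 + 84·z + 170.


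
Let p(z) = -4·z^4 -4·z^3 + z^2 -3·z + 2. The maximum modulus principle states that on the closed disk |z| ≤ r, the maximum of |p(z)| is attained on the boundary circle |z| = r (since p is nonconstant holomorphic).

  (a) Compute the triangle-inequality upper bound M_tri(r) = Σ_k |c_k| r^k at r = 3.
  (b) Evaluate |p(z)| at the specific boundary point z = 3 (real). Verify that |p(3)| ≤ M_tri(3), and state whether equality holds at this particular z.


Coefficients: c_0 = 2, c_1 = -3, c_2 = 1, c_3 = -4, c_4 = -4. Radius r = 3.
Part (a). Triangle bound: M_tri(r) = Σ_k |c_k| r^k
  = |2|·3^0 + |-3|·3^1 + |1|·3^2 + |-4|·3^3 + |-4|·3^4
  = 2 + 9 + 9 + 108 + 324 = 452.
This bounds M(r) := max_{|z|=r} |p(z)| from above; equality holds iff all terms c_k z^k can be made to align in phase at a single z on |z|=r.
Part (b). At z = 3 (real, on the circle |z| = r):
  p(3) = (2)·3^0 + (-3)·3^1 + (1)·3^2 + (-4)·3^3 + (-4)·3^4 = -430.
  |p(3)| = 430.
Check: |p(3)| = 430 ≤ 452 = M_tri(3). ✓ Equality does not hold at z = 3 (the coefficients have mixed signs, so the terms do not all align in phase there).

M_tri(3) = 452; |p(3)| = 430; equality at z=3: no.


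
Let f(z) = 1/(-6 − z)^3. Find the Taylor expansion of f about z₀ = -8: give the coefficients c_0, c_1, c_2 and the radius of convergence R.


Let w = z − z₀, so z = z₀ + w.
Then -6 − z = -6 − (z₀ + w) = (-6 − z₀) − w = 2 − w.
f(z) = 1/(2 − w)^3 = (1/(2)^3) · (1 − w/(2))^{−3}.
By the binomial series (1−u)^{−3} = Σ_{n≥0} C(n+2, 2) u^n for |u|<1, with u = w/(2):
  c_n = C(n+2, 2) / (2)^(n+3).
  c_0 = 1/(2)^3 = 1/8.
  c_1 = 3/(2)^4 = 3/16.
  c_2 = 6/(2)^5 = 3/16.
The series is valid for |w/d| < 1, i.e. |z − z₀| < |d|.
Radius of convergence: R = |-6 − z₀| = |2| = 2 (distance from z₀ to the singularity z = -6).

c_0 = 1/8, c_1 = 3/16, c_2 = 3/16; R = 2.


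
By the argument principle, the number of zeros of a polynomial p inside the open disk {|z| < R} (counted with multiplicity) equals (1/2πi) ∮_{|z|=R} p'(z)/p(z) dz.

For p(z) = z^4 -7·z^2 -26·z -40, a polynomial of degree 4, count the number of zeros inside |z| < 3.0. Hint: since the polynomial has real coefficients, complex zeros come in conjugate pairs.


The zeros of p are: 4, (-1 + 2i), (-1 - 2i), -2.
Their magnitudes are: 4, 2.236, 2.236, 2.
Zeros with |z| < R = 3.0: (-1 + 2i), (-1 - 2i), -2.
Count = 3.
By the argument principle, (1/2πi) ∮_{|z|=R} p'(z)/p(z) dz equals exactly this count.

Number of zeros inside |z| < 3.0: 3.


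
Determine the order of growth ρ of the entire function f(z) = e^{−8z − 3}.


|e^{−8z − 3}| = e^{Re(-8·z) + -3} ≤ e^{8|z|^1 + -3} = e^{8r^1 + -3} on |z| = r, so ρ ≤ 1. Choosing z on |z|=r so that -8·z is real positive (always possible by picking arg z appropriately) gives |f(z)| = e^{8r^1 + -3}, matching the bound. The additive constant -3 does not affect log log M(r) ~ 1·log r. Hence ρ = 1.
Therefore ρ = 1.

Order ρ = 1.


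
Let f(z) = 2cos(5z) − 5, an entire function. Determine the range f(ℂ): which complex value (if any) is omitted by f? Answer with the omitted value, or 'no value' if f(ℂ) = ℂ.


Little Picard bounds the complement of f(ℂ) to at most one point.
cos is entire and surjective onto ℂ: for every w ∈ ℂ, cos(ζ) = w has a solution ζ ∈ ℂ (e.g., via the complex inverse arccos). With ζ = 5z this gives z = ζ/(5). Then 2·cos(5z) takes every value in 2·ℂ = ℂ, and adding -5 is a bijection of ℂ. So f is surjective and omits no value. (Note: only on the real line is cos bounded by [−1, 1].)

Omitted value: no value.


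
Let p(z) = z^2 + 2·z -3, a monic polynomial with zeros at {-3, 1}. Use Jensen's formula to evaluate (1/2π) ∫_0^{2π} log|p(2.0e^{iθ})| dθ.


Zeros: -3, 1; r = 2.0.
Inside |z| < r: 1. Outside (|z| ≥ r): -3.
p(0) = -3, so log|p(0)| = log(3) = 1.0986.
Apply Jensen: I(r) = log|p(0)| + Σ_k log(r/|z_k|), summed over zeros inside |z| < r.
  log(r/|z_k|) for z_k = 1: log(2.0/1) = 0.6931
  Outside zeros (-3) contribute nothing to the Jensen sum.
Sum over inside zeros: 0.6931.
I(r) = log|p(0)| + (inside sum) = 1.0986 + 0.6931 = 1.7918.
Note: since some zeros are outside |z| ≤ r, the simplified n·log(r) form does NOT apply — only the inside zeros contribute.

I(r) ≈ 1.7918.


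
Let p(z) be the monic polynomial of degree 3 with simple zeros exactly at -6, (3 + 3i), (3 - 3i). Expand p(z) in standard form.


The polynomial is p(z) = ∏_{α ∈ S} (z − α), where S = {-6, (3 + 3i), (3 - 3i)}.
Expanding the product yields: p(z) = z^3 -18·z + 108.
Note conjugate pairs combine to real quadratics: (z − (3+3i))(z − (3−3i)) = z² − 6z + 18.
The resulting polynomial has degree 3 and real coefficients as required.

p(z) = z^3 -18·z + 108.


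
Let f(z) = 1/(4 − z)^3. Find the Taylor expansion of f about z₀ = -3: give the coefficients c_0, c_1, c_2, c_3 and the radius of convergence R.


Let w = z − z₀, so z = z₀ + w.
Then 4 − z = 4 − (z₀ + w) = (4 − z₀) − w = 7 − w.
f(z) = 1/(7 − w)^3 = (1/(7)^3) · (1 − w/(7))^{−3}.
By the binomial series (1−u)^{−3} = Σ_{n≥0} C(n+2, 2) u^n for |u|<1, with u = w/(7):
  c_n = C(n+2, 2) / (7)^(n+3).
  c_0 = 1/(7)^3 = 1/343.
  c_1 = 3/(7)^4 = 3/2401.
  c_2 = 6/(7)^5 = 6/16807.
  c_3 = 10/(7)^6 = 10/117649.
The series is valid for |w/d| < 1, i.e. |z − z₀| < |d|.
Radius of convergence: R = |4 − z₀| = |7| = 7 (distance from z₀ to the singularity z = 4).

c_0 = 1/343, c_1 = 3/2401, c_2 = 6/16807, c_3 = 10/117649; R = 7.


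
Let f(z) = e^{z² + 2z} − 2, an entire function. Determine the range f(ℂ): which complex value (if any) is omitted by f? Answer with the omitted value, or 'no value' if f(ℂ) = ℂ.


Little Picard bounds the complement of f(ℂ) to at most one point.
The exponent g(z) = z² + 2z is a nonconstant polynomial, hence surjective onto ℂ. So e^{g(z)} takes every value in {e^w : w ∈ ℂ} = ℂ ∖ {0}. Adding -2 shifts the range to ℂ ∖ {-2}. f omits exactly -2.

Omitted value: -2.


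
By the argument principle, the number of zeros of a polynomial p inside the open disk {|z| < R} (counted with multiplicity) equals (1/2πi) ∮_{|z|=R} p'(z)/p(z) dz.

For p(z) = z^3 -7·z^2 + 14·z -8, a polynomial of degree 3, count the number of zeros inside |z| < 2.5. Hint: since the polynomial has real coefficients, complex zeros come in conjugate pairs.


The zeros of p are: 2, 1, 4.
Their magnitudes are: 2, 1, 4.
Zeros with |z| < R = 2.5: 2, 1.
Count = 2.
By the argument principle, (1/2πi) ∮_{|z|=R} p'(z)/p(z) dz equals exactly this count.

Number of zeros inside |z| < 2.5: 2.


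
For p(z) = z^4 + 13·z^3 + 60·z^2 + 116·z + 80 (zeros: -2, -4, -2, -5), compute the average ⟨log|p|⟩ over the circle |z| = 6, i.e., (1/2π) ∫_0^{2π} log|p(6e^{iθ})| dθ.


Zeros: -5, -4, -2, -2; r = 6.
Inside |z| < r: -5, -4, -2, -2. Outside (|z| ≥ r): ∅.
p(0) = 80, so log|p(0)| = log(80) = 4.3820.
Apply Jensen: I(r) = log|p(0)| + Σ_k log(r/|z_k|), summed over zeros inside |z| < r.
  log(r/|z_k|) for z_k = -2: log(6/2) = 1.0986
  log(r/|z_k|) for z_k = -4: log(6/4) = 0.4055
  log(r/|z_k|) for z_k = -2: log(6/2) = 1.0986
  log(r/|z_k|) for z_k = -5: log(6/5) = 0.1823
Sum over inside zeros: 2.7850.
I(r) = log|p(0)| + (inside sum) = 4.3820 + 2.7850 = 7.1670.
Closed form (all zeros inside, monic): I(r) = n·log(r) = 4·log(6) = 7.1670. ✓

I(r) ≈ 7.1670.


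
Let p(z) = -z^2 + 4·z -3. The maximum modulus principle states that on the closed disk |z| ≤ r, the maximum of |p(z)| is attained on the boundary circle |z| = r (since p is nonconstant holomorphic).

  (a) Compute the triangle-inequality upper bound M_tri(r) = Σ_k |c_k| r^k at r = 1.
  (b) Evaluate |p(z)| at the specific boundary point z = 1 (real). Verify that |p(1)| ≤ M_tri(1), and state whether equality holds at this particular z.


Coefficients: c_0 = -3, c_1 = 4, c_2 = -1. Radius r = 1.
Part (a). Triangle bound: M_tri(r) = Σ_k |c_k| r^k
  = |-3|·1^0 + |4|·1^1 + |-1|·1^2
  = 3 + 4 + 1 = 8.
This bounds M(r) := max_{|z|=r} |p(z)| from above; equality holds iff all terms c_k z^k can be made to align in phase at a single z on |z|=r.
Part (b). At z = 1 (real, on the circle |z| = r):
  p(1) = (-3)·1^0 + (4)·1^1 + (-1)·1^2 = 0.
  |p(1)| = 0.
Check: |p(1)| = 0 ≤ 8 = M_tri(1). ✓ Equality does not hold at z = 1 (the coefficients have mixed signs, so the terms do not all align in phase there).

M_tri(1) = 8; |p(1)| = 0; equality at z=1: no.


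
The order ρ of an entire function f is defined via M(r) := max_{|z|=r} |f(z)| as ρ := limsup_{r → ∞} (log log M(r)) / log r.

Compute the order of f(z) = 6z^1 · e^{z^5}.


M(r) = max_{|z|=r} |6|·|z|^1·|e^{z^5}| = 6·r^1 · e^{1r^5} (the factors attain their maxima compatibly on |z|=r). Then log M(r) = log 6 + 1·log r + 1r^5, dominated by the last term, so log log M(r) ~ 5·log r. The polynomial factor 6z^1 contributes only a log r term and does not affect the order. ρ = 5.
Therefore ρ = 5.

Order ρ = 5.


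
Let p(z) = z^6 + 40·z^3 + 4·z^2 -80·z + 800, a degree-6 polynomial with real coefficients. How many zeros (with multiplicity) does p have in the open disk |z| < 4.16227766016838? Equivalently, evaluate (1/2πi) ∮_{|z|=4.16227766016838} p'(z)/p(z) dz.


The zeros of p are: (2 + 2i), (2 - 2i), (1 + 3i), (1 - 3i), (-3 + 1i), (-3 - 1i).
Their magnitudes are: 2.828, 2.828, 3.162, 3.162, 3.162, 3.162.
Zeros with |z| < R = 4.16227766016838: (2 + 2i), (2 - 2i), (1 + 3i), (1 - 3i), (-3 + 1i), (-3 - 1i).
Count = 6.
By the argument principle, (1/2πi) ∮_{|z|=R} p'(z)/p(z) dz equals exactly this count.

Number of zeros inside |z| < 4.16227766016838: 6.


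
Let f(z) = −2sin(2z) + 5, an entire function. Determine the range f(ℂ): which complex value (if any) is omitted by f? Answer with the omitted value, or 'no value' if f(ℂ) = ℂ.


Little Picard bounds the complement of f(ℂ) to at most one point.
sin is entire and surjective onto ℂ: for every w ∈ ℂ, sin(ζ) = w has a solution ζ ∈ ℂ (e.g., via the complex inverse arcsin). With ζ = 2z this gives z = ζ/(2). Then -2·sin(2z) takes every value in -2·ℂ = ℂ, and adding 5 is a bijection of ℂ. So f is surjective and omits no value. (Note: only on the real line is sin bounded by [−1, 1].)

Omitted value: no value.


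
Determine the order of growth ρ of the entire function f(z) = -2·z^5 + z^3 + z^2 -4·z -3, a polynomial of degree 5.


|f(z)| ≤ Σ|c_k|·r^k = O(r^5) as r → ∞. Polynomial growth is O(e^{r^ε}) for every ε > 0 (since r^5/e^{r^ε} → 0), so ρ ≤ ε for all ε > 0, i.e. ρ = 0. Every nonconstant polynomial has order 0.
Therefore ρ = 0.

Order ρ = 0.


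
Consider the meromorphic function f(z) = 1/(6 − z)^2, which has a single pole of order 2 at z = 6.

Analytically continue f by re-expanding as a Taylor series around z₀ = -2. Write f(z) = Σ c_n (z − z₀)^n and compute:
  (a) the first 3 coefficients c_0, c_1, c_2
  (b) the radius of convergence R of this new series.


Let w = z − z₀, so z = z₀ + w.
Then 6 − z = 6 − (z₀ + w) = (6 − z₀) − w = 8 − w.
f(z) = 1/(8 − w)^2 = (1/(8)^2) · (1 − w/(8))^{−2}.
By the binomial series (1−u)^{−2} = Σ_{n≥0} C(n+1, 1) u^n for |u|<1, with u = w/(8):
  c_n = C(n+1, 1) / (8)^(n+2).
  c_0 = 1/(8)^2 = 1/64.
  c_1 = 2/(8)^3 = 1/256.
  c_2 = 3/(8)^4 = 3/4096.
The series is valid for |w/d| < 1, i.e. |z − z₀| < |d|.
Radius of convergence: R = |6 − z₀| = |8| = 8 (distance from z₀ to the singularity z = 6).

c_0 = 1/64, c_1 = 1/256, c_2 = 3/4096; R = 8.


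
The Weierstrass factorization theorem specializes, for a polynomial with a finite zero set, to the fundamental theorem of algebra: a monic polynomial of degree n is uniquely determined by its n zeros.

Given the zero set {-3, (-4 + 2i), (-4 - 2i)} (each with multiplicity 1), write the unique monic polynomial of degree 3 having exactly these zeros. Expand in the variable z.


The polynomial is p(z) = ∏_{α ∈ S} (z − α), where S = {-3, (-4 + 2i), (-4 - 2i)}.
Expanding the product yields: p(z) = z^3 + 11·z^2 + 44·z + 60.
Note conjugate pairs combine to real quadratics: (z − (-4+2i))(z − (-4−2i)) = z² + 8z + 20.
The resulting polynomial has degree 3 and real coefficients as required.

p(z) = z^3 + 11·z^2 + 44·z + 60.
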